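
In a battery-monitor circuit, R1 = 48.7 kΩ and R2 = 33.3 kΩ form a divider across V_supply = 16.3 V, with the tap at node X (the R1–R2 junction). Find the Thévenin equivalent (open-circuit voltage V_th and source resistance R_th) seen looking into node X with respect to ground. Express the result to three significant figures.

V_th ≈ 6.62 V, R_th ≈ 19.8 kΩ

Open-circuit (no load on X): V_th = V_supply · R2/(R1 + R2) = 16.3 × 33.3/(48.70 + 33.3) = 6.619 V.
Zeroing V_supply shorts the top of R1 to ground, so R_th = R1 ‖ R2 = 19.78 kΩ.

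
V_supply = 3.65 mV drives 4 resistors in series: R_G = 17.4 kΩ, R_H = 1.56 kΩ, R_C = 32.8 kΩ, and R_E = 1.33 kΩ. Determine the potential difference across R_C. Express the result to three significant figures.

V ≈ 2.26 mV

ΣR = 17.4 + 1.56 + 32.8 + 1.33 = 53.09 kΩ.
By the voltage-divider rule, V = 3.65 × 32.80/53.09 = 2.255 mV.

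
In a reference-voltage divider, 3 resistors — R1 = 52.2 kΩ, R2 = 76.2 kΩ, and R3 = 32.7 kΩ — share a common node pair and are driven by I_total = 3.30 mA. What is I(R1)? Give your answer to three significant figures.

I ≈ 1.01 mA

Conductances: ΣG = 1/52.2 + 1/76.2 + 1/32.7 = 0.06286 (1/kΩ).
Current divider: I(R1) = I_total · G_k/ΣG = 3.30 × (0.01916/0.06286) = 3.30 × 0.3048 = 1.006 mA.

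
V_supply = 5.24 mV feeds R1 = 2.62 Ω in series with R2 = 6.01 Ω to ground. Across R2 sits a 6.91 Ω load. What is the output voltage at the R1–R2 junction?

V_out ≈ 2.89 mV

R2 ‖ R_L = (6.01 × 6.91)/(6.01 + 6.91) = 3.214 Ω.
Now apply the divider: V_out = 5.24 × 0.5509 = 2.887 mV.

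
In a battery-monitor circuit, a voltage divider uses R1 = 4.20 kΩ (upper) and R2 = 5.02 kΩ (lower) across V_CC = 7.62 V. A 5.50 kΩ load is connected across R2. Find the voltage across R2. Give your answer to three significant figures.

The load sits in parallel with R2, giving an effective lower resistance R2' = R2·R_L/(R2+R_L) = 2.625 kΩ.
Then V_out = V_CC · R2'/(R1 + R2') = 7.62 × 2.625/6.825 = 2.930 V.

V_out ≈ 2.93 V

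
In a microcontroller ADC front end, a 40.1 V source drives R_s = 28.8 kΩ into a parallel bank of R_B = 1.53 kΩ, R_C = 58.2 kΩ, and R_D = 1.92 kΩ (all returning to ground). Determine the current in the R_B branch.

I ≈ 0.742 mA

Equivalent of the parallel group: R_p = 0.8392 kΩ.
V_A by voltage divider: V_A = 40.1 × 0.8392/(28.8 + 0.8392) = 1.135 V.
I(R_B) = V_A / R_B = 1.135/1.53 = 0.7421 mA.
(Equivalently: I_total = 1.353 mA, then current-divider fraction G_k/ΣG = 0.5485.)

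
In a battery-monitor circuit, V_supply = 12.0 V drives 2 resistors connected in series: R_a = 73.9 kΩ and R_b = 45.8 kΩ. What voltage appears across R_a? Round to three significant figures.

Total series resistance ΣR = 73.9 + 45.8 = 119.7 kΩ.
By the voltage-divider rule, V = 12.0 × 73.90/119.7 = 7.409 V.

V ≈ 7.41 V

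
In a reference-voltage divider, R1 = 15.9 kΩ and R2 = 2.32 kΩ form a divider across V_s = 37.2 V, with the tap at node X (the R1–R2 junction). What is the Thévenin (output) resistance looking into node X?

Zeroing V_s shorts the top of R1 to ground, so R_th = R1 ‖ R2 = 2.025 kΩ.

R_th ≈ 2.02 kΩ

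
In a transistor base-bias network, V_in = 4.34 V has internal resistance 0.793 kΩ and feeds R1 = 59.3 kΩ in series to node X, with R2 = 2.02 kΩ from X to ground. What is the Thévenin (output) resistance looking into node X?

R_th ≈ 1.95 kΩ

R1' = 0.793 + 59.3 = 60.09 kΩ (source resistance + R1).
Looking into X with the source shorted: R_th = R1'·R2/(R1'+R2) = 60.09 × 2.02/62.11 = 1.954 kΩ.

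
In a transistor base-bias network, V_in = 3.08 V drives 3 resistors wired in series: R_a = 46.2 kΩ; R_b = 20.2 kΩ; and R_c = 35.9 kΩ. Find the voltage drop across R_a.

V ≈ 1.39 V

Series total: ΣR = 46.2 + 20.2 + 35.9 = 102.3 kΩ.
V = V_in · R/ΣR = 3.08 × 0.4516 = 1.391 V.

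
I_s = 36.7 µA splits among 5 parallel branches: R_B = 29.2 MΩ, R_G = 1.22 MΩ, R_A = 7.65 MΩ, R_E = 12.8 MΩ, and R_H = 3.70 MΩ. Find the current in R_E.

ΣG = 1/29.2 + 1/1.22 + 1/7.65 + 1/12.8 + 1/3.70 = 1.333.
R_E takes the fraction G_k/ΣG = 0.07812/1.333 = 0.05861, so I = 36.7 × 0.05861 = 2.151 µA.

I ≈ 2.15 µA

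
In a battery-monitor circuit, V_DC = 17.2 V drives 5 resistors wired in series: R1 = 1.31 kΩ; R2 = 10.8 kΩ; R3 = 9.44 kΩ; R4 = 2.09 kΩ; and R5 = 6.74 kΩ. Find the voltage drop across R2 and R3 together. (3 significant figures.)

V ≈ 11.5 V

Series total: ΣR = 1.31 + 10.8 + 9.44 + 2.09 + 6.74 = 30.38 kΩ.
R_{R2..R3} = 10.8 + 9.44 = 20.24 kΩ.
V = V_DC · R/ΣR = 17.2 × 0.6662 = 11.46 V.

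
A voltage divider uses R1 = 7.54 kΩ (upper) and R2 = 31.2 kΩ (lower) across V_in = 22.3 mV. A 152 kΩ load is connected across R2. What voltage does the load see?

V_out ≈ 17.3 mV

The load sits in parallel with R2, giving an effective lower resistance R2' = R2·R_L/(R2+R_L) = 25.89 kΩ.
Then V_out = V_in · R2'/(R1 + R2') = 22.3 × 25.89/33.43 = 17.27 mV.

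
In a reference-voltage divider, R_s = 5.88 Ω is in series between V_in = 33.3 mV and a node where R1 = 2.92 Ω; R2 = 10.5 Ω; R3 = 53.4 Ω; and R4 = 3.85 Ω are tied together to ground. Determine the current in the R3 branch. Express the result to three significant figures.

I ≈ 0.120 mA

Equivalent of the parallel group: R_p = 1.396 Ω.
V_A by voltage divider: V_A = 33.3 × 1.396/(5.88 + 1.396) = 6.390 mV.
I(R3) = V_A / R3 = 6.390/53.4 = 0.1197 mA.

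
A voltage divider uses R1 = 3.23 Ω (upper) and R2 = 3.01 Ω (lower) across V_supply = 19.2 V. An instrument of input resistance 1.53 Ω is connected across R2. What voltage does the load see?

First combine the lower leg with the load: R2 ‖ R_L = 1.014 Ω.
Voltage divider with the loaded lower leg: V_out = 19.2 × 1.014/(3.23 + 1.014) = 19.2 × 0.2390 = 4.589 V.

V_out ≈ 4.59 V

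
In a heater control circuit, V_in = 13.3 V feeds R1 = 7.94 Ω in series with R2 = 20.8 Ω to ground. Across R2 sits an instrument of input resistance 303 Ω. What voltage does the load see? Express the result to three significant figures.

V_out ≈ 9.45 V

R2 ‖ R_L = (20.8 × 303)/(20.8 + 303) = 19.46 Ω.
Then V_out = V_in · R2'/(R1 + R2') = 13.3 × 19.46/27.40 = 9.446 V.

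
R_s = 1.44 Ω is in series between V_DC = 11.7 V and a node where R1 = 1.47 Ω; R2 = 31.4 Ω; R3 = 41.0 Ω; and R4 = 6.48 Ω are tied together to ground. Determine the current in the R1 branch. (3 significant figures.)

Combine the parallel branches: R_p = (1/1.47 + 1/31.4 + 1/41.0 + 1/6.48)⁻¹ = 1.123 Ω.
Node voltage V_A = V_DC · R_p/(R_s + R_p) = 11.7 × 0.4381 = 5.125 V.
I(R1) = V_A / R1 = 5.125/1.47 = 3.487 A.
(Equivalently: I_total = 4.566 A, then current-divider fraction G_k/ΣG = 0.7636.)

I ≈ 3.49 A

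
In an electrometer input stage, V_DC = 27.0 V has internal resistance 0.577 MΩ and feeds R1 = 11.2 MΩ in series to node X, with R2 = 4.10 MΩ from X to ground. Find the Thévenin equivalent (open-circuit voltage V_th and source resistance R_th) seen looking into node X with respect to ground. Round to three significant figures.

V_th ≈ 6.97 V, R_th ≈ 3.04 MΩ

R1' = 0.577 + 11.2 = 11.78 MΩ (source resistance + R1).
V_th is the unloaded tap voltage: V_DC · R2/(R1'+R2) = 27.0 × 0.2582 = 6.972 V.
Zeroing V_DC shorts the top of R1' to ground, so R_th = R1' ‖ R2 = 3.041 MΩ.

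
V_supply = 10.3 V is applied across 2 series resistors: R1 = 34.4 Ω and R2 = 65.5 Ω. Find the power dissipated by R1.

Series current I = V_supply/ΣR = 10.3/99.90 = 0.1031 A.
V(R1) = I·R = 3.547 V; P = V·I = 3.547 × 0.1031 = 0.3657 W.

P ≈ 0.366 W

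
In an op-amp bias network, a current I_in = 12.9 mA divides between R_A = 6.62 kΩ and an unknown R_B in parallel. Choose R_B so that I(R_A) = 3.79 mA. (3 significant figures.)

Two-branch current divider: I_A = I_in · R_B/(R_A + R_B).
With f = 0.2938, R_B = R_A · f/(1−f) = 6.62 × 0.4160 = 2.754 kΩ.

R_B ≈ 2.75 kΩ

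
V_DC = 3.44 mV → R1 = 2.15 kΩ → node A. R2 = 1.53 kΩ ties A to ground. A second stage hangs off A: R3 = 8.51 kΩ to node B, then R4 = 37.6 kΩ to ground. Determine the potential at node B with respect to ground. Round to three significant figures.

The second stage (R3 + R4 = 46.11 kΩ) loads node A in parallel with R2.
R2 ‖ (R3+R4) = 1.481 kΩ.
V_A = 3.44 × 1.481/(2.15 + 1.481) = 1.403 mV.
Then the unloaded second divider: V_B = V_A × R4/(R3+R4) = 1.403 × 0.8154 = 1.144 mV.

V_B ≈ 1.14 mV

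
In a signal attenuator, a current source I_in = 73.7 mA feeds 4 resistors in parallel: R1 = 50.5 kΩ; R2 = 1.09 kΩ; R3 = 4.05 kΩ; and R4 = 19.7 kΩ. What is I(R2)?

I ≈ 54.8 mA

ΣG = 1/50.5 + 1/1.09 + 1/4.05 + 1/19.7 = 1.235.
Current divider: I(R2) = I_in · G_k/ΣG = 73.7 × (0.9174/1.235) = 73.7 × 0.7429 = 54.75 mA.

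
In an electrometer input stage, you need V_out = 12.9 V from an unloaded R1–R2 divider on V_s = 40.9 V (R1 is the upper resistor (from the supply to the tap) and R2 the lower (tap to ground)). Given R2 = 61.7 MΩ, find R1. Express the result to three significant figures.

R1 ≈ 134 MΩ

Required fraction k = V_out/V_s = 0.3154.
R1 = R2·(1/k − 1) = 61.7 × 2.171 = 133.9 MΩ.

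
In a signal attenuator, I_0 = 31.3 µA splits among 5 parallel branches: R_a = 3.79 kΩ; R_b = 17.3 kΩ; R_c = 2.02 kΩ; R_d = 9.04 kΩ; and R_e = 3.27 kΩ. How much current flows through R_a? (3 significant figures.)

I ≈ 6.70 µA

Total conductance ΣG = 1/3.79 + 1/17.3 + 1/2.02 + 1/9.04 + 1/3.27 = 1.233 (units of 1/kΩ).
Current divider: I(R_a) = I_0 · G_k/ΣG = 31.3 × (0.2639/1.233) = 31.3 × 0.2140 = 6.697 µA.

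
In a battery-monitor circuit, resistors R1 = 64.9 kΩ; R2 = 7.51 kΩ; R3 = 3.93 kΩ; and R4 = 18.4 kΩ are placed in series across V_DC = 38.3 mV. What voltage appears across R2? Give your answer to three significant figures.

V ≈ 3.04 mV

Series total: ΣR = 64.9 + 7.51 + 3.93 + 18.4 = 94.74 kΩ.
Voltage divider: V = V_DC · (7.510 / 94.74) = 38.3 × 0.07927 = 3.036 mV.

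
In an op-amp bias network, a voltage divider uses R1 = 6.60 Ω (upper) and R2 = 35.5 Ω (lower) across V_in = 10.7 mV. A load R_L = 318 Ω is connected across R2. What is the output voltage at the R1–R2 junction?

The load sits in parallel with R2, giving an effective lower resistance R2' = R2·R_L/(R2+R_L) = 31.93 Ω.
Now apply the divider: V_out = 10.7 × 0.8287 = 8.867 mV.

V_out ≈ 8.87 mV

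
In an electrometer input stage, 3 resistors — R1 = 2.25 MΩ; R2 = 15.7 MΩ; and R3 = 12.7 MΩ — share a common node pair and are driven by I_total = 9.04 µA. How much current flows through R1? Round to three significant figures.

Conductances: ΣG = 1/2.25 + 1/15.7 + 1/12.7 = 0.5869 (1/MΩ).
R1 takes the fraction G_k/ΣG = 0.4444/0.5869 = 0.7573, so I = 9.04 × 0.7573 = 6.846 µA.

I ≈ 6.85 µA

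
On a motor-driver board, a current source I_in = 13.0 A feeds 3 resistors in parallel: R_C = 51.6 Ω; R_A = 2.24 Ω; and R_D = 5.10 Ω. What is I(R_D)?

I ≈ 3.85 A

Conductances: ΣG = 1/51.6 + 1/2.24 + 1/5.10 = 0.6619 (1/Ω).
By the current-divider rule, I = I_in · G_k/ΣG = 13.0 × 0.2962 = 3.851 A.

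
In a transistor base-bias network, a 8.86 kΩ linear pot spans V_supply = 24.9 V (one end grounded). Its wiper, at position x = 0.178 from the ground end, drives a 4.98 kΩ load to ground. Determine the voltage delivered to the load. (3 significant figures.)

V_out ≈ 3.52 V

Lower segment x·R_p = 1.577 kΩ; upper segment (1−x)·R_p = 7.283 kΩ.
Lower segment in parallel with the load: 1.577 ‖ 4.98 = 1.198 kΩ.
V_out = 24.9 × 1.198/(7.283 + 1.198) = 3.517 V.
(Unloaded: V_out = x·V_supply = 4.43 V.)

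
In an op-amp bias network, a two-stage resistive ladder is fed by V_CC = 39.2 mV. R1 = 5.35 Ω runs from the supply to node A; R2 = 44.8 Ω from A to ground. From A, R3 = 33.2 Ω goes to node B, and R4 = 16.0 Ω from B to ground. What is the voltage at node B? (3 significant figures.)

The second stage (R3 + R4 = 49.20 Ω) loads node A in parallel with R2.
Effective lower resistance at A: R2 ‖ 49.20 = 23.45 Ω.
First divider: V_A = V_CC · 23.45/(5.35 + 23.45) = 31.92 mV.
V_B = V_A × 0.3252 = 10.38 mV.

V_B ≈ 10.4 mV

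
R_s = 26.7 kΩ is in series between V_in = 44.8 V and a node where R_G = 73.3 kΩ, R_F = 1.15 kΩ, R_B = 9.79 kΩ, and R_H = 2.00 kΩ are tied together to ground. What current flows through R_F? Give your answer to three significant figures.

I ≈ 0.958 mA

Parallel bank: R_p = 1/(1/73.3 + 1/1.15 + 1/9.79 + 1/2.00) = 0.6732 kΩ.
Node voltage V_A = V_in · R_p/(R_s + R_p) = 44.8 × 0.02459 = 1.102 V.
Branch current I = V_A/R_F = 1.102/1.15 = 0.9581 mA.
(Check via current divider: I_total = 1.637 mA; share G_k/ΣG = 0.5854 → same result.)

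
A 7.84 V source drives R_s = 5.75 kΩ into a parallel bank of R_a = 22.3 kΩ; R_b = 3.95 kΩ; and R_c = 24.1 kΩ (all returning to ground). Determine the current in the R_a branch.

Parallel bank: R_p = 1/(1/22.3 + 1/3.95 + 1/24.1) = 2.945 kΩ.
Node voltage V_A = V_CC · R_p/(R_s + R_p) = 7.84 × 0.3387 = 2.656 V.
I(R_a) = V_A / R_a = 2.656/22.3 = 0.1191 mA.
(Equivalently: I_total = 0.9016 mA, then current-divider fraction G_k/ΣG = 0.1321.)

I ≈ 0.119 mA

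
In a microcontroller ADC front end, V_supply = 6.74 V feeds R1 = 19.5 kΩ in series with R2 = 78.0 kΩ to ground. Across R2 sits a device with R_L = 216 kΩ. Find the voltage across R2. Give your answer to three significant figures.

V_out ≈ 5.03 V

First combine the lower leg with the load: R2 ‖ R_L = 57.31 kΩ.
Then V_out = V_supply · R2'/(R1 + R2') = 6.74 × 57.31/76.81 = 5.029 V.
(Unloaded it would be 5.39 V; the load pulls it down.)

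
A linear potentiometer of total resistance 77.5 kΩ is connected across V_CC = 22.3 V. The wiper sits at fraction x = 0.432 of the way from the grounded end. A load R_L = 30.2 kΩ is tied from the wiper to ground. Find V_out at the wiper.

Split the track: R_lower = x·R_p = 33.48 kΩ, R_upper = (1−x)·R_p = 44.02 kΩ.
R_L loads the lower segment: effective lower R = 15.88 kΩ.
Then V_out = V_CC · 15.88/(44.02 + 15.88) = 5.911 V.
(Unloaded: V_out = x·V_CC = 9.63 V.)

V_out ≈ 5.91 V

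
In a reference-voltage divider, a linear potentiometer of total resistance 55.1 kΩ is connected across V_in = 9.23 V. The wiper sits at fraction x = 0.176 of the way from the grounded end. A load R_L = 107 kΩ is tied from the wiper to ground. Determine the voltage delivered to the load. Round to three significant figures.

Split the track: R_lower = x·R_p = 9.698 kΩ, R_upper = (1−x)·R_p = 45.40 kΩ.
(x·R_p) ‖ R_L = 8.892 kΩ.
Loaded-divider output: V_out = 9.23 × 0.1638 = 1.512 V.

V_out ≈ 1.51 V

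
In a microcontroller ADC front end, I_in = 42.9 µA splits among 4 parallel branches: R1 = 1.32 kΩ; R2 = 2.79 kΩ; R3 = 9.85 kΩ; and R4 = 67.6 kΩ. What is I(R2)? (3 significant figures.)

I ≈ 12.5 µA

Total conductance ΣG = 1/1.32 + 1/2.79 + 1/9.85 + 1/67.6 = 1.232 (units of 1/kΩ).
By the current-divider rule, I = I_in · G_k/ΣG = 42.9 × 0.2909 = 12.48 µA.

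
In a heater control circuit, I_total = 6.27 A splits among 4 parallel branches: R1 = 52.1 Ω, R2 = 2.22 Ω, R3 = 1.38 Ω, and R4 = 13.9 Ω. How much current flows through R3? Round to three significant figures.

I ≈ 3.59 A

Total conductance ΣG = 1/52.1 + 1/2.22 + 1/1.38 + 1/13.9 = 1.266 (units of 1/Ω).
By the current-divider rule, I = I_total · G_k/ΣG = 6.27 × 0.5723 = 3.588 A.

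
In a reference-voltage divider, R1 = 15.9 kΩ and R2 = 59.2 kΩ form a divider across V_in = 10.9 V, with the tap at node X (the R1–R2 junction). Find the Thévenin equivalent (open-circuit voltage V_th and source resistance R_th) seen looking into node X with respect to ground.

V_th ≈ 8.59 V, R_th ≈ 12.5 kΩ

With X open, the divider is unloaded: V_th = 10.9 × 59.2/75.10 = 8.592 V.
Looking into X with the source shorted: R_th = R1·R2/(R1+R2) = 15.90 × 59.2/75.10 = 12.53 kΩ.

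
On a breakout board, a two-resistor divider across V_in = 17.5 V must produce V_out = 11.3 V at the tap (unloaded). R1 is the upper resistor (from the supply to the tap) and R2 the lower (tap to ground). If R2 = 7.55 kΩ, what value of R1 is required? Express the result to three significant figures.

R1 ≈ 4.14 kΩ

The divider ratio is R2/(R1+R2) = 11.3/17.5 = 0.6457.
Rearranging, R1 = R2·(1−k)/k = 7.55 × 0.5487 = 4.142 kΩ.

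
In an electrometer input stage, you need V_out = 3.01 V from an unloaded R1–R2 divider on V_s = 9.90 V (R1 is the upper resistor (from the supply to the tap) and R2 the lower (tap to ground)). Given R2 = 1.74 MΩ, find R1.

R1 ≈ 3.98 MΩ

V_out/V_s = R2/(R1+R2) = 0.3040.
R1 = R2·(1/k − 1) = 1.74 × 2.289 = 3.983 MΩ.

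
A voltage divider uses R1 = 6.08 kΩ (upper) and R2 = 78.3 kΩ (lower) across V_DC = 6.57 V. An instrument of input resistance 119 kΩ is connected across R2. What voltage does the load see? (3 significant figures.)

R2 ‖ R_L = (78.3 × 119)/(78.3 + 119) = 47.23 kΩ.
Voltage divider with the loaded lower leg: V_out = 6.57 × 47.23/(6.08 + 47.23) = 6.57 × 0.8859 = 5.821 V.
(Unloaded it would be 6.10 V; the load pulls it down.)

V_out ≈ 5.82 V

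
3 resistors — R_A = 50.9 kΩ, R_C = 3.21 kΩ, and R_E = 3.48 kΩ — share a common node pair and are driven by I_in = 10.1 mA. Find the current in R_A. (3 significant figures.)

I ≈ 0.321 mA

Conductances: ΣG = 1/50.9 + 1/3.21 + 1/3.48 = 0.6185 (1/kΩ).
Current divider: I(R_A) = I_in · G_k/ΣG = 10.1 × (0.01965/0.6185) = 10.1 × 0.03176 = 0.3208 mA.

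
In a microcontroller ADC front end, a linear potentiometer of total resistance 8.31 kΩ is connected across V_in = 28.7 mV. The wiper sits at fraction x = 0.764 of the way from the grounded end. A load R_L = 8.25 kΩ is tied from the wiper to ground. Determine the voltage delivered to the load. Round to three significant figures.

Lower segment x·R_p = 6.349 kΩ; upper segment (1−x)·R_p = 1.961 kΩ.
R_L loads the lower segment: effective lower R = 3.588 kΩ.
V_out = 28.7 × 3.588/(1.961 + 3.588) = 18.56 mV.

V_out ≈ 18.6 mV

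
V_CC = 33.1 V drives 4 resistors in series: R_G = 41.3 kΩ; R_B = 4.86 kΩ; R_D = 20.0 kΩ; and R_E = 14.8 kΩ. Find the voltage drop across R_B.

Series total: ΣR = 41.3 + 4.86 + 20.0 + 14.8 = 80.96 kΩ.
By the voltage-divider rule, V = 33.1 × 4.860/80.96 = 1.987 V.

V ≈ 1.99 V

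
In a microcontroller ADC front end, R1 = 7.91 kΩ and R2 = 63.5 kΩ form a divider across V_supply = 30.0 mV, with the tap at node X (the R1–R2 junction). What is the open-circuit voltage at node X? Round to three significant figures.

V_th is the unloaded tap voltage: V_supply · R2/(R1+R2) = 30.0 × 0.8892 = 26.68 mV.

V_th ≈ 26.7 mV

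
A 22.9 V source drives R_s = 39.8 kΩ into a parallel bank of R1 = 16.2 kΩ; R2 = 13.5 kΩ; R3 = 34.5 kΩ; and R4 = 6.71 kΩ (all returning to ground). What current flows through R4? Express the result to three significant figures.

I ≈ 0.253 mA

Equivalent of the parallel group: R_p = 3.187 kΩ.
V_A = 22.9 × 3.187/42.99 = 1.698 V.
I(R4) = V_A / R4 = 1.698/6.71 = 0.2530 mA.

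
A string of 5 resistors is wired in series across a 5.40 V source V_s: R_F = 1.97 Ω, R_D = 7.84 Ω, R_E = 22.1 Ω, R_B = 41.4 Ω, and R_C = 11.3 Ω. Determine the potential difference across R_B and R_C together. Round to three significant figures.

V ≈ 3.36 V

Total series resistance ΣR = 1.97 + 7.84 + 22.1 + 41.4 + 11.3 = 84.61 Ω.
R_{R_B..R_C} = 41.4 + 11.3 = 52.70 Ω.
Voltage divider: V = V_s · (52.70 / 84.61) = 5.40 × 0.6229 = 3.363 V.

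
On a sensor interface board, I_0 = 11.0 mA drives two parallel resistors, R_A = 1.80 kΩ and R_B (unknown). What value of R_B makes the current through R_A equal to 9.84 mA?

The fraction through R_A equals R_B/(R_A+R_B).
9.84/11.0 = R_B/(R_A + R_B) → R_B = R_A · (0.8945)/(1 − 0.8945) = 1.80 × 8.483 = 15.27 kΩ.

R_B ≈ 15.3 kΩ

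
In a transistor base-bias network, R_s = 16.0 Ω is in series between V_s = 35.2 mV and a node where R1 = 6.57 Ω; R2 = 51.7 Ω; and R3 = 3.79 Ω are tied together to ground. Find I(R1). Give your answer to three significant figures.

Parallel bank: R_p = 1/(1/6.57 + 1/51.7 + 1/3.79) = 2.297 Ω.
V_A = 35.2 × 2.297/18.30 = 4.419 mV.
I(R1) = V_A / R1 = 4.419/6.57 = 0.6725 mA.
(Check via current divider: I_total = 1.924 mA; share G_k/ΣG = 0.3496 → same result.)

I ≈ 0.673 mA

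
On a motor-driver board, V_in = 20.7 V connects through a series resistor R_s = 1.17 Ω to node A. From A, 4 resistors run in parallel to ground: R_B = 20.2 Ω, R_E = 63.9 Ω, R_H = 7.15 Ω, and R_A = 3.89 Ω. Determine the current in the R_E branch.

I ≈ 0.210 A

Equivalent of the parallel group: R_p = 2.164 Ω.
V_A = 20.7 × 2.164/3.334 = 13.44 V.
I(R_E) = V_A / R_E = 13.44/63.9 = 0.2103 A.
(Check via current divider: I_total = 6.209 A; share G_k/ΣG = 0.03387 → same result.)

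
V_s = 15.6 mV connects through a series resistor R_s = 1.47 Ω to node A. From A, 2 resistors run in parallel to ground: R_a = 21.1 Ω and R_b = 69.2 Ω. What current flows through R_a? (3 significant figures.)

I ≈ 0.678 mA

Parallel bank: R_p = 1/(1/21.1 + 1/69.2) = 16.17 Ω.
Node voltage V_A = V_s · R_p/(R_s + R_p) = 15.6 × 0.9167 = 14.30 mV.
I(R_a) = V_A / R_a = 14.30/21.1 = 0.6777 mA.
(Check via current divider: I_total = 0.8844 mA; share G_k/ΣG = 0.7663 → same result.)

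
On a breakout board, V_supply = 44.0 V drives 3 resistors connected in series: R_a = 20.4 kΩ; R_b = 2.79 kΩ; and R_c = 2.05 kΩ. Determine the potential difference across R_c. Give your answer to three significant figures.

V ≈ 3.57 V

Series total: ΣR = 20.4 + 2.79 + 2.05 = 25.24 kΩ.
V = V_supply · R/ΣR = 44.0 × 0.08122 = 3.574 V.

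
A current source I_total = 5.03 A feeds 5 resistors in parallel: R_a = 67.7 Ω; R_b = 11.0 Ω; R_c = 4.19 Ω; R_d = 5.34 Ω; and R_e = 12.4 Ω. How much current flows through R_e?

I ≈ 0.663 A

ΣG = 1/67.7 + 1/11.0 + 1/4.19 + 1/5.34 + 1/12.4 = 0.6123.
R_e takes the fraction G_k/ΣG = 0.08065/0.6123 = 0.1317, so I = 5.03 × 0.1317 = 0.6625 A.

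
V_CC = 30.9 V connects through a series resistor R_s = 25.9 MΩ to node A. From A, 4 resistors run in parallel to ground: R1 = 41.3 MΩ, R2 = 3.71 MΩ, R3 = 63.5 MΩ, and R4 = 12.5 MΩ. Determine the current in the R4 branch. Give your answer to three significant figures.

Combine the parallel branches: R_p = (1/41.3 + 1/3.71 + 1/63.5 + 1/12.5)⁻¹ = 2.567 MΩ.
V_A by voltage divider: V_A = 30.9 × 2.567/(25.9 + 2.567) = 2.787 V.
Branch current I = V_A/R4 = 2.787/12.5 = 0.2229 µA.

I ≈ 0.223 µA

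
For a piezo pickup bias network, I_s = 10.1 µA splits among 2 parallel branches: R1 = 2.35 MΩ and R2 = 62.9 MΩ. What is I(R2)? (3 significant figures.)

I ≈ 0.364 µA

For two parallel branches, I_k = I_s · (other R)/(sum of R).
So I = 10.1 × 2.35/65.25 = 0.3638 µA.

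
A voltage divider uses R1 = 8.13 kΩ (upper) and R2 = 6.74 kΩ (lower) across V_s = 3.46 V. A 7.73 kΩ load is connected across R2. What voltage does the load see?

V_out ≈ 1.06 V

The load sits in parallel with R2, giving an effective lower resistance R2' = R2·R_L/(R2+R_L) = 3.601 kΩ.
Voltage divider with the loaded lower leg: V_out = 3.46 × 3.601/(8.13 + 3.601) = 3.46 × 0.3069 = 1.062 V.
(Unloaded it would be 1.57 V; the load pulls it down.)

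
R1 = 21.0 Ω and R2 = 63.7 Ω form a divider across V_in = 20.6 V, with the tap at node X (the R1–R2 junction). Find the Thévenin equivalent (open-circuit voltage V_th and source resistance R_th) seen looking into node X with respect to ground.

V_th ≈ 15.5 V, R_th ≈ 15.8 Ω

V_th is the unloaded tap voltage: V_in · R2/(R1+R2) = 20.6 × 0.7521 = 15.49 V.
With V_in suppressed (replaced by a short), R_th = R1 ‖ R2 = (21.00 × 63.7)/(21.00 + 63.7) = 15.79 Ω.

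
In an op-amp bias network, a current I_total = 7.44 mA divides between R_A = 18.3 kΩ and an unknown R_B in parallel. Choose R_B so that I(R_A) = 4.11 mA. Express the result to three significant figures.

In a two-way split, I_A/I_total = R_B/(R_A + R_B).
With f = 0.5524, R_B = R_A · f/(1−f) = 18.3 × 1.234 = 22.59 kΩ.

R_B ≈ 22.6 kΩ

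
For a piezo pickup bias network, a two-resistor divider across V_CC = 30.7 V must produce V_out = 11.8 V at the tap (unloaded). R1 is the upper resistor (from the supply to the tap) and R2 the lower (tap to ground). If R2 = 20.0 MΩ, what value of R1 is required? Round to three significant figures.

The divider ratio is R2/(R1+R2) = 11.8/30.7 = 0.3844.
So R1 = R2 · (V_CC/V_out − 1) = 20.0 × (30.7/11.8 − 1) = 20.0 × 1.602 = 32.03 MΩ.

R1 ≈ 32.0 MΩ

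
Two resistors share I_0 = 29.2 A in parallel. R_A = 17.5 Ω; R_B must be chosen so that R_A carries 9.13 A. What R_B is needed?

Two-branch current divider: I_A = I_0 · R_B/(R_A + R_B).
With f = 0.3127, R_B = R_A · f/(1−f) = 17.5 × 0.4549 = 7.961 Ω.

R_B ≈ 7.96 Ω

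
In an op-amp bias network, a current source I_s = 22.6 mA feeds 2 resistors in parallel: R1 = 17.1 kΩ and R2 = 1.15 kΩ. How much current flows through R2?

For two parallel branches, I_k = I_s · (other R)/(sum of R).
So I = 22.6 × 17.1/18.25 = 21.18 mA.

I ≈ 21.2 mA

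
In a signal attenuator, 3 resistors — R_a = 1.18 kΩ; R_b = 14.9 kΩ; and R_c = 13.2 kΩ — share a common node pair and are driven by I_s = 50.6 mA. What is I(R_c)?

Total conductance ΣG = 1/1.18 + 1/14.9 + 1/13.2 = 0.9903 (units of 1/kΩ).
R_c takes the fraction G_k/ΣG = 0.07576/0.9903 = 0.07650, so I = 50.6 × 0.07650 = 3.871 mA.

I ≈ 3.87 mA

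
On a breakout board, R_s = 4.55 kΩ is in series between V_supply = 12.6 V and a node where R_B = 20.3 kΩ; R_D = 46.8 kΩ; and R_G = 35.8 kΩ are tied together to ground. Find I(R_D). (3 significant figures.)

I ≈ 0.186 mA

Parallel bank: R_p = 1/(1/20.3 + 1/46.8 + 1/35.8) = 10.15 kΩ.
V_A by voltage divider: V_A = 12.6 × 10.15/(4.55 + 10.15) = 8.699 V.
I(R_D) = V_A / R_D = 8.699/46.8 = 0.1859 mA.
(Check via current divider: I_total = 0.8574 mA; share G_k/ΣG = 0.2168 → same result.)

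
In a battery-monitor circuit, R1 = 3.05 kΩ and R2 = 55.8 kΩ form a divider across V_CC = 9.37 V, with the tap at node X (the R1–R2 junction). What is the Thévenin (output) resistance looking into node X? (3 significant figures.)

R_th ≈ 2.89 kΩ

Looking into X with the source shorted: R_th = R1·R2/(R1+R2) = 3.050 × 55.8/58.85 = 2.892 kΩ.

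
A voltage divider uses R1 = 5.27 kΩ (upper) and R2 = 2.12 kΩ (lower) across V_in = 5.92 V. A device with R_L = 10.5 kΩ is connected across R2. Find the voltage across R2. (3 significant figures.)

The load sits in parallel with R2, giving an effective lower resistance R2' = R2·R_L/(R2+R_L) = 1.764 kΩ.
Voltage divider with the loaded lower leg: V_out = 5.92 × 1.764/(5.27 + 1.764) = 5.92 × 0.2508 = 1.485 V.

V_out ≈ 1.48 V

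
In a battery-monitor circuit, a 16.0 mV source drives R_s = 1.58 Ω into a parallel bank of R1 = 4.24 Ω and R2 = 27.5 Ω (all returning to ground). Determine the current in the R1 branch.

Parallel bank: R_p = 1/(1/4.24 + 1/27.5) = 3.674 Ω.
V_A = 16.0 × 3.674/5.254 = 11.19 mV.
I(R1) = V_A / R1 = 11.19/4.24 = 2.639 mA.

I ≈ 2.64 mA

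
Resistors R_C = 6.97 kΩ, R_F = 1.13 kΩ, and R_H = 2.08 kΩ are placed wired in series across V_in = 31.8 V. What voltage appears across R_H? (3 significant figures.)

V ≈ 6.50 V

Series total: ΣR = 6.97 + 1.13 + 2.08 = 10.18 kΩ.
By the voltage-divider rule, V = 31.8 × 2.080/10.18 = 6.497 V.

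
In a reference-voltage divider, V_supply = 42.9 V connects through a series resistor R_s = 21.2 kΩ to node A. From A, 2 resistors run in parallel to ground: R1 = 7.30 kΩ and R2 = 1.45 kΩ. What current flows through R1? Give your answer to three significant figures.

Parallel bank: R_p = 1/(1/7.30 + 1/1.45) = 1.210 kΩ.
V_A by voltage divider: V_A = 42.9 × 1.210/(21.2 + 1.210) = 2.316 V.
Branch current I = V_A/R1 = 2.316/7.30 = 0.3172 mA.

I ≈ 0.317 mA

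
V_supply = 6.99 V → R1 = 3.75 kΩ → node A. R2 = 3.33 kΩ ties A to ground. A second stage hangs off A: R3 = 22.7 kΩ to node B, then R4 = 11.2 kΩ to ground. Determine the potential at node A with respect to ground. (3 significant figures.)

The second stage (R3 + R4 = 33.90 kΩ) loads node A in parallel with R2.
Effective lower resistance at A: R2 ‖ 33.90 = 3.032 kΩ.
So V_A = 6.99 × 0.4471 = 3.125 V.

V_A ≈ 3.13 V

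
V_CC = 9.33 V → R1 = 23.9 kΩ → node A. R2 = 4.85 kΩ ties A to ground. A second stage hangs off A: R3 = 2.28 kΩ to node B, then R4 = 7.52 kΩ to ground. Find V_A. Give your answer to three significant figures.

The second stage (R3 + R4 = 9.800 kΩ) loads node A in parallel with R2.
R2 ‖ (R3+R4) = 3.244 kΩ.
V_A = 9.33 × 3.244/(23.9 + 3.244) = 1.115 V.

V_A ≈ 1.12 V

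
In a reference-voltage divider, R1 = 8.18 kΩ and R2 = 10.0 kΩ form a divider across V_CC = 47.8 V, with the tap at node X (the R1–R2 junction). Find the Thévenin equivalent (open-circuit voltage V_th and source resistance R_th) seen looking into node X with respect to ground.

V_th is the unloaded tap voltage: V_CC · R2/(R1+R2) = 47.8 × 0.5501 = 26.29 V.
With V_CC suppressed (replaced by a short), R_th = R1 ‖ R2 = (8.180 × 10.0)/(8.180 + 10.0) = 4.499 kΩ.

V_th ≈ 26.3 V, R_th ≈ 4.50 kΩ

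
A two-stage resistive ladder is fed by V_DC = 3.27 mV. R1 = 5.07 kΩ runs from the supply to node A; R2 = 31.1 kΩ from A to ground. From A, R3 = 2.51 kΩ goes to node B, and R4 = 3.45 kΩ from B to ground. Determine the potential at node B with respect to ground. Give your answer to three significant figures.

V_B ≈ 0.940 mV

Node A sees R2 in parallel with the series input of stage 2, R3 + R4 = 5.960 kΩ.
Effective lower resistance at A: R2 ‖ 5.960 = 5.002 kΩ.
So V_A = 3.27 × 0.4966 = 1.624 mV.
Stage 2 is unloaded, so V_B = V_A · R4/(R3+R4) = 1.624 × 3.45/5.960 = 0.9400 mV.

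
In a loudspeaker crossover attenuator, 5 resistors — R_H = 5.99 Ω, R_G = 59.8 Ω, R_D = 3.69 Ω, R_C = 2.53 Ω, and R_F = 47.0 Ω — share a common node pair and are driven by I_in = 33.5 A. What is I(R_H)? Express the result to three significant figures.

I ≈ 6.42 A

ΣG = 1/5.99 + 1/59.8 + 1/3.69 + 1/2.53 + 1/47.0 = 0.8712.
Current divider: I(R_H) = I_in · G_k/ΣG = 33.5 × (0.1669/0.8712) = 33.5 × 0.1916 = 6.419 A.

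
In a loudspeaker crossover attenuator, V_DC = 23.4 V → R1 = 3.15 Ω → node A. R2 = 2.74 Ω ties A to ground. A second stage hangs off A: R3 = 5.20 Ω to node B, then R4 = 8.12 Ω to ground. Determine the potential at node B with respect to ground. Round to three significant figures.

Looking into the second stage from A: R3 + R4 = 13.32 Ω appears in parallel with R2.
R2 ‖ (R3+R4) = 2.273 Ω.
First divider: V_A = V_DC · 2.273/(3.15 + 2.273) = 9.807 V.
V_B = V_A × 0.6096 = 5.978 V.

V_B ≈ 5.98 V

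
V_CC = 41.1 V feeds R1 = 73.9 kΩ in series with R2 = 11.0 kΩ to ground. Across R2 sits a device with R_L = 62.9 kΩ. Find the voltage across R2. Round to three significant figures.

The load sits in parallel with R2, giving an effective lower resistance R2' = R2·R_L/(R2+R_L) = 9.363 kΩ.
Voltage divider with the loaded lower leg: V_out = 41.1 × 9.363/(73.9 + 9.363) = 41.1 × 0.1124 = 4.622 V.

V_out ≈ 4.62 V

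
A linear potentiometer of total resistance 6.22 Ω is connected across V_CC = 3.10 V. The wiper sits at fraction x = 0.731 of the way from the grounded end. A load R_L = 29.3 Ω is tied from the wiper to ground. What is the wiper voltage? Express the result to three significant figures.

V_out ≈ 2.18 V

The pot divides into 1.673 Ω above the wiper and 4.547 Ω below.
Lower segment in parallel with the load: 4.547 ‖ 29.3 = 3.936 Ω.
Then V_out = V_CC · 3.936/(1.673 + 3.936) = 2.175 V.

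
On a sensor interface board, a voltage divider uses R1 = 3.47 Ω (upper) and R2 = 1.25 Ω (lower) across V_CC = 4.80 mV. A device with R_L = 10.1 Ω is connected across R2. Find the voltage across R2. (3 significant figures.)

V_out ≈ 1.17 mV

The load sits in parallel with R2, giving an effective lower resistance R2' = R2·R_L/(R2+R_L) = 1.112 Ω.
Then V_out = V_CC · R2'/(R1 + R2') = 4.80 × 1.112/4.582 = 1.165 mV.
(Unloaded it would be 1.27 mV; the load pulls it down.)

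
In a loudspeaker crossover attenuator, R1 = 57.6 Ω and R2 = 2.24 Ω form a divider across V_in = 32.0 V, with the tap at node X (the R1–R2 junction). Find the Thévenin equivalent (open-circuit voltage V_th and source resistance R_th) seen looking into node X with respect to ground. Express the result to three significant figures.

V_th ≈ 1.20 V, R_th ≈ 2.16 Ω

Open-circuit (no load on X): V_th = V_in · R2/(R1 + R2) = 32.0 × 2.24/(57.60 + 2.24) = 1.198 V.
Zeroing V_in shorts the top of R1 to ground, so R_th = R1 ‖ R2 = 2.156 Ω.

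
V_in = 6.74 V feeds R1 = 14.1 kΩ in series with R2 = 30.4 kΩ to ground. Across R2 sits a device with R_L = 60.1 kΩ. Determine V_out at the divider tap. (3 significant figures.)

V_out ≈ 3.97 V

The load sits in parallel with R2, giving an effective lower resistance R2' = R2·R_L/(R2+R_L) = 20.19 kΩ.
Now apply the divider: V_out = 6.74 × 0.5888 = 3.968 V.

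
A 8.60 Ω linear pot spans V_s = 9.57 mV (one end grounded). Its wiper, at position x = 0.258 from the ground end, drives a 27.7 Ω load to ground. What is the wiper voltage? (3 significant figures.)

V_out ≈ 2.33 mV

Lower segment x·R_p = 2.219 Ω; upper segment (1−x)·R_p = 6.381 Ω.
Lower segment in parallel with the load: 2.219 ‖ 27.7 = 2.054 Ω.
V_out = 9.57 × 2.054/(6.381 + 2.054) = 2.331 mV.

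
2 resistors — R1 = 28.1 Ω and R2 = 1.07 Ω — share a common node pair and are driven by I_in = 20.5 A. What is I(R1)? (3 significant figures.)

With just two branches, the current splits inversely with resistance.
So I = 20.5 × 1.07/29.17 = 0.7520 A.

I ≈ 0.752 A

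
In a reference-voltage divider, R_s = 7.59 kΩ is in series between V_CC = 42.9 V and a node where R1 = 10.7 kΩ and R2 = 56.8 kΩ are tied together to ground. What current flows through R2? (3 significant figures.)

Combine the parallel branches: R_p = (1/10.7 + 1/56.8)⁻¹ = 9.004 kΩ.
V_A = 42.9 × 9.004/16.59 = 23.28 V.
Branch current I = V_A/R2 = 23.28/56.8 = 0.4098 mA.

I ≈ 0.410 mA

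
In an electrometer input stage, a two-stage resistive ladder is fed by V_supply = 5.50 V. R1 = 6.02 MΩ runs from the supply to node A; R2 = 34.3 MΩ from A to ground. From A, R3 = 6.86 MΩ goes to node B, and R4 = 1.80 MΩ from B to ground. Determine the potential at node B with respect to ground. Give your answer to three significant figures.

Node A sees R2 in parallel with the series input of stage 2, R3 + R4 = 8.660 MΩ.
R2 ‖ (R3+R4) = 6.914 MΩ.
V_A = 5.50 × 6.914/(6.02 + 6.914) = 2.940 V.
V_B = V_A × 0.2079 = 0.6111 V.

V_B ≈ 0.611 V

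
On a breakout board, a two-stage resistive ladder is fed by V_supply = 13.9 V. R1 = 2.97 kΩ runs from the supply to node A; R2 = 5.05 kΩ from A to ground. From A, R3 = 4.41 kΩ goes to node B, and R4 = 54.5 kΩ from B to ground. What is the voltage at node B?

V_B ≈ 7.85 V

The second stage (R3 + R4 = 58.91 kΩ) loads node A in parallel with R2.
Effective lower resistance at A: R2 ‖ 58.91 = 4.651 kΩ.
V_A = 13.9 × 4.651/(2.97 + 4.651) = 8.483 V.
Then the unloaded second divider: V_B = V_A × R4/(R3+R4) = 8.483 × 0.9251 = 7.848 V.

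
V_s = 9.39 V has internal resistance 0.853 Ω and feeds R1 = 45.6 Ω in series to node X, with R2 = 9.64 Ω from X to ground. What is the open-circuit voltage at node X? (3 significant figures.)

R1' = 0.853 + 45.6 = 46.45 Ω (source resistance + R1).
With X open, the divider is unloaded: V_th = 9.39 × 9.64/56.09 = 1.614 V.

V_th ≈ 1.61 V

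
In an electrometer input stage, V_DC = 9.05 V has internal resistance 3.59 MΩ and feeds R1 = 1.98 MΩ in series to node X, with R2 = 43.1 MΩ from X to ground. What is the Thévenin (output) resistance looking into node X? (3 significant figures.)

R_th ≈ 4.93 MΩ

R1' = 3.59 + 1.98 = 5.570 MΩ (source resistance + R1).
With V_DC suppressed (replaced by a short), R_th = R1' ‖ R2 = (5.570 × 43.1)/(5.570 + 43.1) = 4.933 MΩ.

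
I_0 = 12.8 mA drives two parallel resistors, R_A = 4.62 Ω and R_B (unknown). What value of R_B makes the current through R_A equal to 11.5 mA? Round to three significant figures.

In a two-way split, I_A/I_0 = R_B/(R_A + R_B).
11.5/12.8 = R_B/(R_A + R_B) → R_B = R_A · (0.8984)/(1 − 0.8984) = 4.62 × 8.846 = 40.87 Ω.

R_B ≈ 40.9 Ω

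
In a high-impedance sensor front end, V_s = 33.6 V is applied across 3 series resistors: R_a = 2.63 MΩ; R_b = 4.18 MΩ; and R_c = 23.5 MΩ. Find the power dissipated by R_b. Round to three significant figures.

ΣR = 30.31 MΩ → I = 33.6/30.31 = 1.109 µA.
V(R_b) = I·R = 4.634 V; P = V·I = 4.634 × 1.109 = 5.137 µW.

P ≈ 5.14 µW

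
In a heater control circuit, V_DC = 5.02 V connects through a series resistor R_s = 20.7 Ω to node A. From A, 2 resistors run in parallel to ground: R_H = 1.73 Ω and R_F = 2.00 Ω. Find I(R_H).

Equivalent of the parallel group: R_p = 0.9276 Ω.
V_A = 5.02 × 0.9276/21.63 = 0.2153 V.
I(R_H) = V_A / R_H = 0.2153/1.73 = 0.1245 A.
(Check via current divider: I_total = 0.2321 A; share G_k/ΣG = 0.5362 → same result.)

I ≈ 0.124 A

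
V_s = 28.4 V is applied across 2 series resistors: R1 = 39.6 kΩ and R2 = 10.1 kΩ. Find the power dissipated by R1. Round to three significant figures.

The common current is I = 28.4/49.70 = 0.5714 mA.
P(R1) = I²·R1 = (0.5714)² × 39.6 = 12.93 mW.

P ≈ 12.9 mW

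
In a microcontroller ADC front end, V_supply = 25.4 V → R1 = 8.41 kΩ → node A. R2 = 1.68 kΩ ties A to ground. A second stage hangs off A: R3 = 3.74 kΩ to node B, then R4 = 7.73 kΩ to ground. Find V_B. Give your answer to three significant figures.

Node A sees R2 in parallel with the series input of stage 2, R3 + R4 = 11.47 kΩ.
R2 ‖ (R3+R4) = 1.465 kΩ.
So V_A = 25.4 × 0.1484 = 3.769 V.
Stage 2 is unloaded, so V_B = V_A · R4/(R3+R4) = 3.769 × 7.73/11.47 = 2.540 V.

V_B ≈ 2.54 V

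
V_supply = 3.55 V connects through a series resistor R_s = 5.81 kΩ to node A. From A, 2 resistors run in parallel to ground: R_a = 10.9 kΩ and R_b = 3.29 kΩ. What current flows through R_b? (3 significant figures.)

I ≈ 0.327 mA

Parallel bank: R_p = 1/(1/10.9 + 1/3.29) = 2.527 kΩ.
V_A = 3.55 × 2.527/8.337 = 1.076 V.
I(R_b) = V_A / R_b = 1.076/3.29 = 0.3271 mA.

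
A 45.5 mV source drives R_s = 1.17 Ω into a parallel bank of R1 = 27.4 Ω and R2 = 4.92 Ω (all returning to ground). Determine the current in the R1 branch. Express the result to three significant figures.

I ≈ 1.30 mA

Parallel bank: R_p = 1/(1/27.4 + 1/4.92) = 4.171 Ω.
V_A by voltage divider: V_A = 45.5 × 4.171/(1.17 + 4.171) = 35.53 mV.
I(R1) = V_A / R1 = 35.53/27.4 = 1.297 mA.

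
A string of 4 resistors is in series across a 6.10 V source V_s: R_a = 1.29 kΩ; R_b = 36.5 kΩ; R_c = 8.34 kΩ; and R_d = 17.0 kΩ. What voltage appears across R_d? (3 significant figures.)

V ≈ 1.64 V

Series total: ΣR = 1.29 + 36.5 + 8.34 + 17.0 = 63.13 kΩ.
Voltage divider: V = V_s · (17.00 / 63.13) = 6.10 × 0.2693 = 1.643 V.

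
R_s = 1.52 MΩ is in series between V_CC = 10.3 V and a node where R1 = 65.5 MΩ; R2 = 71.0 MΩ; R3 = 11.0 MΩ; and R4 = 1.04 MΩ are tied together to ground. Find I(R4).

Equivalent of the parallel group: R_p = 0.9244 MΩ.
V_A by voltage divider: V_A = 10.3 × 0.9244/(1.52 + 0.9244) = 3.895 V.
Branch current I = V_A/R4 = 3.895/1.04 = 3.745 µA.

I ≈ 3.75 µA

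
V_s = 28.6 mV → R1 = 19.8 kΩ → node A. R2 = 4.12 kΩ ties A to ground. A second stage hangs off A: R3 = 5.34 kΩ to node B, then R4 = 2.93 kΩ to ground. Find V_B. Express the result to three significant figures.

V_B ≈ 1.24 mV

The second stage (R3 + R4 = 8.270 kΩ) loads node A in parallel with R2.
Effective lower resistance at A: R2 ‖ 8.270 = 2.750 kΩ.
So V_A = 28.6 × 0.1220 = 3.488 mV.
Then the unloaded second divider: V_B = V_A × R4/(R3+R4) = 3.488 × 0.3543 = 1.236 mV.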